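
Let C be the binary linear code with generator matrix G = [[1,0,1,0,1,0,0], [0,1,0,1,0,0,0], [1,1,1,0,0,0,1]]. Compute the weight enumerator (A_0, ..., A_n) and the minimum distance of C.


Weight distribution: A_0 = 1, A_2 = 1, A_3 = 3, A_4 = 2, A_5 = 1. Minimum distance d = 2.

Enumerate all 2^3 = 8 messages m ∈ F_2^3.
For each, compute codeword c = mG in F_2^7, then tally its weight.
  m = 000 → c = 0000000, weight = 0.
  m = 100 → c = 1010100, weight = 3.
  m = 010 → c = 0101000, weight = 2.
  m = 110 → c = 1111100, weight = 5.
  m = 001 → c = 1110001, weight = 4.
  m = 101 → c = 0100101, weight = 3.
  m = 011 → c = 1011001, weight = 4.
  m = 111 → c = 0001101, weight = 3.
Tally weights:
  weight 0: 1 codewords.
  weight 2: 1 codewords.
  weight 3: 3 codewords.
  weight 4: 2 codewords.
  weight 5: 1 codewords.
Minimum distance d = smallest w > 0 with A_w > 0 = 2.
Sanity: Σ A_w = 8 = 2^3 = 8 ✓.


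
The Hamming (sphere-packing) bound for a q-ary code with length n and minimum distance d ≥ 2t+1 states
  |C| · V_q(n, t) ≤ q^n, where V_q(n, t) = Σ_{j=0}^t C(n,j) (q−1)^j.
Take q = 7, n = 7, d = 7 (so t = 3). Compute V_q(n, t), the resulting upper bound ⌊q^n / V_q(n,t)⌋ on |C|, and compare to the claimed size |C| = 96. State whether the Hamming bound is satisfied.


V_q(n, t) = 8359, q^n = 823543, Hamming bound = 98, |C| = 96 ≤ bound (satisfied).

Step 1: Compute V_q(n, t) = Σ_{j=0}^3 C(n, j) (q−1)^j.
  j = 0: C(7,0)·(6)^0 = 1·1 = 1.
  j = 1: C(7,1)·(6)^1 = 7·6 = 42.
  j = 2: C(7,2)·(6)^2 = 21·36 = 756.
  j = 3: C(7,3)·(6)^3 = 35·216 = 7560.
  V_q(n, t) = 1 + 42 + 756 + 7560 = 8359.
Step 2: q^n = 7^7 = 823543.
Step 3: Hamming bound ⌊q^n / V_q(n,t)⌋ = ⌊823543/8359⌋ = 98.
Step 4: Compare |C| = 96 to 98: satisfied.
The claimed |C| lies below the Hamming bound.


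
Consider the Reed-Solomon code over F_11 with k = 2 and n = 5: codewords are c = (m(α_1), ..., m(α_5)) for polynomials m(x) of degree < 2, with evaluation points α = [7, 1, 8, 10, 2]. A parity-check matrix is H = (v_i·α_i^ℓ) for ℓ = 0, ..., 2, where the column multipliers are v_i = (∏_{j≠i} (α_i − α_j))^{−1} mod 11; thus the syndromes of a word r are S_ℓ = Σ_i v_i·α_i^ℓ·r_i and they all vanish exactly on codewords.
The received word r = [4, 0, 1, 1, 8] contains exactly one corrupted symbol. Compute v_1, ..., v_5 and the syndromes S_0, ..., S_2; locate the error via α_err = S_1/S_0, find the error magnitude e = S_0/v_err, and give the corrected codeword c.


S = (2, 9, 2), error at position 4, error magnitude e = 6, c = [4, 0, 1, 6, 8].

Step 1: column multipliers v_i = (∏_{j≠i}(α_i − α_j))^{−1} mod 11.
  i = 1 (α = 7): (7−1)(7−8)(7−10)(7−2) = 6·(−1)·(−3)·5 = 90 ≡ 2, so v_1 = 2^{−1} = 6 (mod 11).
  i = 2 (α = 1): (1−7)(1−8)(1−10)(1−2) = (−6)·(−7)·(−9)·(−1) = 378 ≡ 4, so v_2 = 4^{−1} = 3 (mod 11).
  i = 3 (α = 8): (8−7)(8−1)(8−10)(8−2) = 1·7·(−2)·6 = −84 ≡ 4, so v_3 = 4^{−1} = 3 (mod 11).
  i = 4 (α = 10): (10−7)(10−1)(10−8)(10−2) = 3·9·2·8 = 432 ≡ 3, so v_4 = 3^{−1} = 4 (mod 11).
  i = 5 (α = 2): (2−7)(2−1)(2−8)(2−10) = (−5)·1·(−6)·(−8) = −240 ≡ 2, so v_5 = 2^{−1} = 6 (mod 11).
  v = [6, 3, 3, 4, 6].
Step 2: syndromes of r = [4, 0, 1, 1, 8] (all sums mod 11).
  S_0 = Σ v_i r_i = 6·4 + 3·0 + 3·1 + 4·1 + 6·8 = 79 ≡ 2.
  S_1 = Σ v_i α_i r_i = 6·7·4 + 3·1·0 + 3·8·1 + 4·10·1 + 6·2·8 = 328 ≡ 9.
  α_i^2 mod 11 = [5, 1, 9, 1, 4].
  S_2 = Σ v_i α_i^2 r_i = 6·5·4 + 3·1·0 + 3·9·1 + 4·1·1 + 6·4·8 = 343 ≡ 2.
  S = (2, 9, 2) ≠ 0, so r is not a codeword (an error is present).
Step 3: locate the error. For a single error e at position i, S_ℓ = v_i·e·α_i^ℓ, so α_err = S_1/S_0.
  S_0^{−1} = 2^{−1} = 6 (mod 11), so α_err = 9·6 = 54 ≡ 10 = α_4. Error position i = 4.
  Consistency check: S_2/S_1 = 2·5 = 10 ≡ 10 = α_err ✓ (single-error assumption holds).
Step 4: error magnitude e = S_0/v_4 = S_0·∏_{j≠4}(α_4 − α_j) = 2·3 = 6 ≡ 6 (mod 11).
Step 5: correct position 4: c_4 = r_4 − e = 1 − 6 ≡ 6 (mod 11). Hence c = [4, 0, 1, 6, 8].
  Check: interpolating c through the α_i gives m(x) = 3 + 8·x (degree < 2) with m(α_i) = c_i for every i, so c is indeed a codeword.


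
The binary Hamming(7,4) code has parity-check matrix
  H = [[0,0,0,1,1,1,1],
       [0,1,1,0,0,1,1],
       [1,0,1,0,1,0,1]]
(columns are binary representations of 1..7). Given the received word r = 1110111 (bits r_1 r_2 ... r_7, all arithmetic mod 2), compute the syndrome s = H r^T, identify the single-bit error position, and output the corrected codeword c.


s = (1, 0, 0)^T, error position = 4, corrected codeword c = 1111111

Compute s = H r^T mod 2 one row at a time:
  s_1 = 0 + 1 + 1 + 1 = 3 ≡ 1 (mod 2).
  s_2 = 1 + 1 + 1 + 1 = 4 ≡ 0 (mod 2).
  s_3 = 1 + 1 + 1 + 1 = 4 ≡ 0 (mod 2).
s = (1, 0, 0)^T — this equals column 4 of H (binary 100), so error is at position 4.
Correct: flip bit 4 of r = 1110111 to get c = 1111111.


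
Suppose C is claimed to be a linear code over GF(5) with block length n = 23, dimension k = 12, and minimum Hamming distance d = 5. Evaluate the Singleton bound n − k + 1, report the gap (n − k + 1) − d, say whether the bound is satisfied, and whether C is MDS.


Singleton RHS = n − k + 1 = 12, slack = 7, bound satisfied, not MDS.

Singleton bound: d ≤ n − k + 1.
Here n = 23, k = 12, so n − k + 1 = 12.
Given d = 5, check d ≤ 12: YES.
Slack = (n − k + 1) − d = 7.
The code is NOT MDS (slack = 7 > 0).
Description: the claimed parameters are [23, 12, 5]_5; such a code would be non-MDS.


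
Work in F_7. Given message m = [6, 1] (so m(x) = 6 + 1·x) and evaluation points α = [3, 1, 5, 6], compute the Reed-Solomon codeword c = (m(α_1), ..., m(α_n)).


c = [2, 0, 4, 5]

Message polynomial: m(x) = 6 + 1·x (mod 7).
For each evaluation point α_i, compute m(α_i) mod 7:
  α_1 = 3: Horner steps 1 → 2, so m(3) = 2.
  α_2 = 1: Horner steps 1 → 0, so m(1) = 0.
  α_3 = 5: Horner steps 1 → 4, so m(5) = 4.
  α_4 = 6: Horner steps 1 → 5, so m(6) = 5.
Codeword c = [2, 0, 4, 5] ∈ F_7^4.


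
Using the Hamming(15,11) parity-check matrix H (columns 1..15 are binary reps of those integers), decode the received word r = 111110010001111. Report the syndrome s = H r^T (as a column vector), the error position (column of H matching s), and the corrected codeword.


s = (1, 0, 0, 1)^T, error position = 9, corrected codeword c = 111110011001111

Compute s = H r^T mod 2 one row at a time:
  s_1 = 1 + 0 + 0 + 0 + 1 + 1 + 1 + 1 = 5 ≡ 1 (mod 2).
  s_2 = 1 + 1 + 0 + 0 + 1 + 1 + 1 + 1 = 6 ≡ 0 (mod 2).
  s_3 = 1 + 1 + 0 + 0 + 0 + 0 + 1 + 1 = 4 ≡ 0 (mod 2).
  s_4 = 1 + 1 + 1 + 0 + 0 + 0 + 1 + 1 = 5 ≡ 1 (mod 2).
s = (1, 0, 0, 1)^T — this equals column 9 of H (binary 1001), so error is at position 9.
Correct: flip bit 9 of r = 111110010001111 to get c = 111110011001111.


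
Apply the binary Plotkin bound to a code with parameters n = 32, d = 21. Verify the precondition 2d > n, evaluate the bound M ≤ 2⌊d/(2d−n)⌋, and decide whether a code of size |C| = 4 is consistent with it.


Plotkin bound M ≤ 4; given |C| = 4 ≤ bound (satisfied).

Check applicability: 2d = 42, n = 32.
2d − n = 10 > 0, so Plotkin applies.
Compute d/(2d−n) = 21/10 ≈ 2.1000.
⌊d/(2d−n)⌋ = 2.
Plotkin bound: M ≤ 2·2 = 4.
Given |C| = 4, check: satisfied.
This |C| is at the Plotkin bound.


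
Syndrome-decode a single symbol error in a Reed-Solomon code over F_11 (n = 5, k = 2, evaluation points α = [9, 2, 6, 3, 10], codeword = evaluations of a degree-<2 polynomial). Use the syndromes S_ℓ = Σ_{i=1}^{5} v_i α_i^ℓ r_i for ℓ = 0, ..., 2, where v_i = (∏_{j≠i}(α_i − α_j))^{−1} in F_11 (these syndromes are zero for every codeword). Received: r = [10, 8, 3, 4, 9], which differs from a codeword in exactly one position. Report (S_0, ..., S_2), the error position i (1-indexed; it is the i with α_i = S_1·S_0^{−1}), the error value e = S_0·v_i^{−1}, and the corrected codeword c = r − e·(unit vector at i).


S = (5, 1, 9), error at position 1, error magnitude e = 8, c = [2, 8, 3, 4, 9].

Step 1: column multipliers v_i = (∏_{j≠i}(α_i − α_j))^{−1} mod 11.
  i = 1 (α = 9): (9−2)(9−6)(9−3)(9−10) = 7·3·6·(−1) = −126 ≡ 6, so v_1 = 6^{−1} = 2 (mod 11).
  i = 2 (α = 2): (2−9)(2−6)(2−3)(2−10) = (−7)·(−4)·(−1)·(−8) = 224 ≡ 4, so v_2 = 4^{−1} = 3 (mod 11).
  i = 3 (α = 6): (6−9)(6−2)(6−3)(6−10) = (−3)·4·3·(−4) = 144 ≡ 1, so v_3 = 1^{−1} = 1 (mod 11).
  i = 4 (α = 3): (3−9)(3−2)(3−6)(3−10) = (−6)·1·(−3)·(−7) = −126 ≡ 6, so v_4 = 6^{−1} = 2 (mod 11).
  i = 5 (α = 10): (10−9)(10−2)(10−6)(10−3) = 1·8·4·7 = 224 ≡ 4, so v_5 = 4^{−1} = 3 (mod 11).
  v = [2, 3, 1, 2, 3].
Step 2: syndromes of r = [10, 8, 3, 4, 9] (all sums mod 11).
  S_0 = Σ v_i r_i = 2·10 + 3·8 + 1·3 + 2·4 + 3·9 = 82 ≡ 5.
  S_1 = Σ v_i α_i r_i = 2·9·10 + 3·2·8 + 1·6·3 + 2·3·4 + 3·10·9 = 540 ≡ 1.
  α_i^2 mod 11 = [4, 4, 3, 9, 1].
  S_2 = Σ v_i α_i^2 r_i = 2·4·10 + 3·4·8 + 1·3·3 + 2·9·4 + 3·1·9 = 284 ≡ 9.
  S = (5, 1, 9) ≠ 0, so r is not a codeword (an error is present).
Step 3: locate the error. For a single error e at position i, S_ℓ = v_i·e·α_i^ℓ, so α_err = S_1/S_0.
  S_0^{−1} = 5^{−1} = 9 (mod 11), so α_err = 1·9 = 9 ≡ 9 = α_1. Error position i = 1.
  Consistency check: S_2/S_1 = 9·1 = 9 ≡ 9 = α_err ✓ (single-error assumption holds).
Step 4: error magnitude e = S_0/v_1 = S_0·∏_{j≠1}(α_1 − α_j) = 5·6 = 30 ≡ 8 (mod 11).
Step 5: correct position 1: c_1 = r_1 − e = 10 − 8 ≡ 2 (mod 11). Hence c = [2, 8, 3, 4, 9].
  Check: interpolating c through the α_i gives m(x) = 5 + 7·x (degree < 2) with m(α_i) = c_i for every i, so c is indeed a codeword.


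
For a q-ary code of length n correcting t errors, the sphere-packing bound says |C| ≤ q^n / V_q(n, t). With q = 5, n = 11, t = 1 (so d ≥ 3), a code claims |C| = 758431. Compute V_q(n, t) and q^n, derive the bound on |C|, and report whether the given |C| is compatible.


V_q(n, t) = 45, q^n = 48828125, Hamming bound = 1085069, |C| = 758431 ≤ bound (satisfied).

Step 1: Compute V_q(n, t) = Σ_{j=0}^1 C(n, j) (q−1)^j.
  j = 0: C(11,0)·(4)^0 = 1·1 = 1.
  j = 1: C(11,1)·(4)^1 = 11·4 = 44.
  V_q(n, t) = 1 + 44 = 45.
Step 2: q^n = 5^11 = 48828125.
Step 3: Hamming bound ⌊q^n / V_q(n,t)⌋ = ⌊48828125/45⌋ = 1085069.
Step 4: Compare |C| = 758431 to 1085069: satisfied.
The claimed |C| lies below the Hamming bound.


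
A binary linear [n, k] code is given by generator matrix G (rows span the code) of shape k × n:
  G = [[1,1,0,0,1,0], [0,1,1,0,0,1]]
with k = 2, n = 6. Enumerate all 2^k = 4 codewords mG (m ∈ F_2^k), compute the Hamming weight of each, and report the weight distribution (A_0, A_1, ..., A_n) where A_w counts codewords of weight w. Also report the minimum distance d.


Weight distribution: A_0 = 1, A_3 = 2, A_4 = 1. Minimum distance d = 3.

Enumerate all 2^2 = 4 messages m ∈ F_2^2.
For each, compute codeword c = mG in F_2^6, then tally its weight.
  m = 00 → c = 000000, weight = 0.
  m = 10 → c = 110010, weight = 3.
  m = 01 → c = 011001, weight = 3.
  m = 11 → c = 101011, weight = 4.
Tally weights:
  weight 0: 1 codewords.
  weight 3: 2 codewords.
  weight 4: 1 codewords.
Minimum distance d = smallest w > 0 with A_w > 0 = 3.
Sanity: Σ A_w = 4 = 2^2 = 4 ✓.


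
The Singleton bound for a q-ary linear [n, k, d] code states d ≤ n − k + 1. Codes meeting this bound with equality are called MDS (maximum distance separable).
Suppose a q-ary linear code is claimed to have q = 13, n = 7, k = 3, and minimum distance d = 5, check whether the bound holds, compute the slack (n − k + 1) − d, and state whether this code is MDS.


Singleton RHS = n − k + 1 = 5, slack = 0, bound satisfied, MDS.

Singleton bound: d ≤ n − k + 1.
Here n = 7, k = 3, so n − k + 1 = 5.
Given d = 5, check d ≤ 5: YES.
Slack = (n − k + 1) − d = 0.
The code is MDS (slack = 0).
Description: the claimed parameters are [7, 3, 5]_13; such a code would be MDS (meets Singleton bound).


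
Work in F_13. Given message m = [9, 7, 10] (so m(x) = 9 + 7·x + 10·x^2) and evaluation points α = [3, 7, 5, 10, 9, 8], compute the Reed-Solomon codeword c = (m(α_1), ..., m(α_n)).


c = [3, 2, 8, 0, 11, 3]

Message polynomial: m(x) = 9 + 7·x + 10·x^2 (mod 13).
For each evaluation point α_i, compute m(α_i) mod 13:
  α_1 = 3: Horner steps 10 → 11 → 3, so m(3) = 3.
  α_2 = 7: Horner steps 10 → 12 → 2, so m(7) = 2.
  α_3 = 5: Horner steps 10 → 5 → 8, so m(5) = 8.
  α_4 = 10: Horner steps 10 → 3 → 0, so m(10) = 0.
  α_5 = 9: Horner steps 10 → 6 → 11, so m(9) = 11.
  α_6 = 8: Horner steps 10 → 9 → 3, so m(8) = 3.
Codeword c = [3, 2, 8, 0, 11, 3] ∈ F_13^6.


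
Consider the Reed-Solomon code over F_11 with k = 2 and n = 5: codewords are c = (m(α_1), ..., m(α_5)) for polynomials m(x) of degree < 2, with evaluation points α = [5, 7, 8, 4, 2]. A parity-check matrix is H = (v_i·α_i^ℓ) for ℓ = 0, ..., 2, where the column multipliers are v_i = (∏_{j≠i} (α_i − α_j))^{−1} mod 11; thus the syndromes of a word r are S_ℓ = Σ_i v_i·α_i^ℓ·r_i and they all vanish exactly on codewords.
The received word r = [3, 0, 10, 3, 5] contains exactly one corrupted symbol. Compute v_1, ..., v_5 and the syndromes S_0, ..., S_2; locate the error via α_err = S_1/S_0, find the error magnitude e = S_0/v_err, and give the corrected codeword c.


S = (8, 7, 2), error at position 1, error magnitude e = 1, c = [2, 0, 10, 3, 5].

Step 1: column multipliers v_i = (∏_{j≠i}(α_i − α_j))^{−1} mod 11.
  i = 1 (α = 5): (5−7)(5−8)(5−4)(5−2) = (−2)·(−3)·1·3 = 18 ≡ 7, so v_1 = 7^{−1} = 8 (mod 11).
  i = 2 (α = 7): (7−5)(7−8)(7−4)(7−2) = 2·(−1)·3·5 = −30 ≡ 3, so v_2 = 3^{−1} = 4 (mod 11).
  i = 3 (α = 8): (8−5)(8−7)(8−4)(8−2) = 3·1·4·6 = 72 ≡ 6, so v_3 = 6^{−1} = 2 (mod 11).
  i = 4 (α = 4): (4−5)(4−7)(4−8)(4−2) = (−1)·(−3)·(−4)·2 = −24 ≡ 9, so v_4 = 9^{−1} = 5 (mod 11).
  i = 5 (α = 2): (2−5)(2−7)(2−8)(2−4) = (−3)·(−5)·(−6)·(−2) = 180 ≡ 4, so v_5 = 4^{−1} = 3 (mod 11).
  v = [8, 4, 2, 5, 3].
Step 2: syndromes of r = [3, 0, 10, 3, 5] (all sums mod 11).
  S_0 = Σ v_i r_i = 8·3 + 4·0 + 2·10 + 5·3 + 3·5 = 74 ≡ 8.
  S_1 = Σ v_i α_i r_i = 8·5·3 + 4·7·0 + 2·8·10 + 5·4·3 + 3·2·5 = 370 ≡ 7.
  α_i^2 mod 11 = [3, 5, 9, 5, 4].
  S_2 = Σ v_i α_i^2 r_i = 8·3·3 + 4·5·0 + 2·9·10 + 5·5·3 + 3·4·5 = 387 ≡ 2.
  S = (8, 7, 2) ≠ 0, so r is not a codeword (an error is present).
Step 3: locate the error. For a single error e at position i, S_ℓ = v_i·e·α_i^ℓ, so α_err = S_1/S_0.
  S_0^{−1} = 8^{−1} = 7 (mod 11), so α_err = 7·7 = 49 ≡ 5 = α_1. Error position i = 1.
  Consistency check: S_2/S_1 = 2·8 = 16 ≡ 5 = α_err ✓ (single-error assumption holds).
Step 4: error magnitude e = S_0/v_1 = S_0·∏_{j≠1}(α_1 − α_j) = 8·7 = 56 ≡ 1 (mod 11).
Step 5: correct position 1: c_1 = r_1 − e = 3 − 1 ≡ 2 (mod 11). Hence c = [2, 0, 10, 3, 5].
  Check: interpolating c through the α_i gives m(x) = 7 + 10·x (degree < 2) with m(α_i) = c_i for every i, so c is indeed a codeword.


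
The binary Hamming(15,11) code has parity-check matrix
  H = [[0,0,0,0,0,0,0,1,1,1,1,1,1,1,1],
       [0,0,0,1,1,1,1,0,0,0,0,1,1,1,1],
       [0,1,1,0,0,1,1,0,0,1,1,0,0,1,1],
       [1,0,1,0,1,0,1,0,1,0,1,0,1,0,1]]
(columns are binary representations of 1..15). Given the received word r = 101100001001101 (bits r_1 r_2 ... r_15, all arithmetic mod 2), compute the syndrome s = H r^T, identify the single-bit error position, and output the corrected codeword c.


s = (0, 0, 0, 1)^T, error position = 1, corrected codeword c = 001100001001101

Compute s = H r^T mod 2 one row at a time:
  s_1 = 0 + 1 + 0 + 0 + 1 + 1 + 0 + 1 = 4 ≡ 0 (mod 2).
  s_2 = 1 + 0 + 0 + 0 + 1 + 1 + 0 + 1 = 4 ≡ 0 (mod 2).
  s_3 = 0 + 1 + 0 + 0 + 0 + 0 + 0 + 1 = 2 ≡ 0 (mod 2).
  s_4 = 1 + 1 + 0 + 0 + 1 + 0 + 1 + 1 = 5 ≡ 1 (mod 2).
s = (0, 0, 0, 1)^T — this equals column 1 of H (binary 0001), so error is at position 1.
Correct: flip bit 1 of r = 101100001001101 to get c = 001100001001101.


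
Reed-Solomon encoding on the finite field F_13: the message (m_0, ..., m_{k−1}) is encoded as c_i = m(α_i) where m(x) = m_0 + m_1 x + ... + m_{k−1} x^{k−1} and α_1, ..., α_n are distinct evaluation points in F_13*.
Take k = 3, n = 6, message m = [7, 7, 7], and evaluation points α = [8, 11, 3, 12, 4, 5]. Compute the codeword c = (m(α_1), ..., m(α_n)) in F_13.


c = [4, 8, 0, 7, 4, 9]

Message polynomial: m(x) = 7 + 7·x + 7·x^2 (mod 13).
For each evaluation point α_i, compute m(α_i) mod 13:
  α_1 = 8: Horner steps 7 → 11 → 4, so m(8) = 4.
  α_2 = 11: Horner steps 7 → 6 → 8, so m(11) = 8.
  α_3 = 3: Horner steps 7 → 2 → 0, so m(3) = 0.
  α_4 = 12: Horner steps 7 → 0 → 7, so m(12) = 7.
  α_5 = 4: Horner steps 7 → 9 → 4, so m(4) = 4.
  α_6 = 5: Horner steps 7 → 3 → 9, so m(5) = 9.
Codeword c = [4, 8, 0, 7, 4, 9] ∈ F_13^6.


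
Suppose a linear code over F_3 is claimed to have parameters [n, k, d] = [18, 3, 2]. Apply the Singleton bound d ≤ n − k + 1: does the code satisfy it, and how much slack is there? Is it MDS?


Singleton RHS = n − k + 1 = 16, slack = 14, bound satisfied, not MDS.

Singleton bound: d ≤ n − k + 1.
Here n = 18, k = 3, so n − k + 1 = 16.
Given d = 2, check d ≤ 16: YES.
Slack = (n − k + 1) − d = 14.
The code is NOT MDS (slack = 14 > 0).
Description: the claimed parameters are [18, 3, 2]_3; such a code would be non-MDS.


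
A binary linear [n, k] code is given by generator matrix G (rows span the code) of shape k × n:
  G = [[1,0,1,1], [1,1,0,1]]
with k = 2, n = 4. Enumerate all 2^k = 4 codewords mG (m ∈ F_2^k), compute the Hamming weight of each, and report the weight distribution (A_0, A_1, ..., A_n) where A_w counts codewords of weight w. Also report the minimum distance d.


Weight distribution: A_0 = 1, A_2 = 1, A_3 = 2. Minimum distance d = 2.

Enumerate all 2^2 = 4 messages m ∈ F_2^2.
For each, compute codeword c = mG in F_2^4, then tally its weight.
  m = 00 → c = 0000, weight = 0.
  m = 10 → c = 1011, weight = 3.
  m = 01 → c = 1101, weight = 3.
  m = 11 → c = 0110, weight = 2.
Tally weights:
  weight 0: 1 codewords.
  weight 2: 1 codewords.
  weight 3: 2 codewords.
Minimum distance d = smallest w > 0 with A_w > 0 = 2.
Sanity: Σ A_w = 4 = 2^2 = 4 ✓.


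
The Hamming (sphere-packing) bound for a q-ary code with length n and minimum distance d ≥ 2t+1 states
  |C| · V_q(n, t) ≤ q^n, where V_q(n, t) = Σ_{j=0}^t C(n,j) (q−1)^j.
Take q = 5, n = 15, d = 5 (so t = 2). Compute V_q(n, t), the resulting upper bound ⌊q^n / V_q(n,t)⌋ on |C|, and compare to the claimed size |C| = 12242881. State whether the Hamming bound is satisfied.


V_q(n, t) = 1741, q^n = 30517578125, Hamming bound = 17528764, |C| = 12242881 ≤ bound (satisfied).

Step 1: Compute V_q(n, t) = Σ_{j=0}^2 C(n, j) (q−1)^j.
  j = 0: C(15,0)·(4)^0 = 1·1 = 1.
  j = 1: C(15,1)·(4)^1 = 15·4 = 60.
  j = 2: C(15,2)·(4)^2 = 105·16 = 1680.
  V_q(n, t) = 1 + 60 + 1680 = 1741.
Step 2: q^n = 5^15 = 30517578125.
Step 3: Hamming bound ⌊q^n / V_q(n,t)⌋ = ⌊30517578125/1741⌋ = 17528764.
Step 4: Compare |C| = 12242881 to 17528764: satisfied.
The claimed |C| lies below the Hamming bound.


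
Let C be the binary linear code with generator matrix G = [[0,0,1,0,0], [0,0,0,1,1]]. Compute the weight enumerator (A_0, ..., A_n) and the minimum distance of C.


Weight distribution: A_0 = 1, A_1 = 1, A_2 = 1, A_3 = 1. Minimum distance d = 1.

Enumerate all 2^2 = 4 messages m ∈ F_2^2.
For each, compute codeword c = mG in F_2^5, then tally its weight.
  m = 00 → c = 00000, weight = 0.
  m = 10 → c = 00100, weight = 1.
  m = 01 → c = 00011, weight = 2.
  m = 11 → c = 00111, weight = 3.
Tally weights:
  weight 0: 1 codewords.
  weight 1: 1 codewords.
  weight 2: 1 codewords.
  weight 3: 1 codewords.
Minimum distance d = smallest w > 0 with A_w > 0 = 1.
Sanity: Σ A_w = 4 = 2^2 = 4 ✓.


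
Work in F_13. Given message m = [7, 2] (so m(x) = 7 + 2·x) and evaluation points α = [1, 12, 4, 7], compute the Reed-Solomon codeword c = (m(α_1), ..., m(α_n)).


c = [9, 5, 2, 8]

Message polynomial: m(x) = 7 + 2·x (mod 13).
For each evaluation point α_i, compute m(α_i) mod 13:
  α_1 = 1: Horner steps 2 → 9, so m(1) = 9.
  α_2 = 12: Horner steps 2 → 5, so m(12) = 5.
  α_3 = 4: Horner steps 2 → 2, so m(4) = 2.
  α_4 = 7: Horner steps 2 → 8, so m(7) = 8.
Codeword c = [9, 5, 2, 8] ∈ F_13^4.


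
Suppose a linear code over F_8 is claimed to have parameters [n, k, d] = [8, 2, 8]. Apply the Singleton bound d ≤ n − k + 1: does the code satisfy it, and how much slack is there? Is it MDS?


Singleton RHS = n − k + 1 = 7, slack = -1, bound violated (no such code; not MDS).

Singleton bound: d ≤ n − k + 1.
Here n = 8, k = 2, so n − k + 1 = 7.
Given d = 8, check d ≤ 7: NO.
Slack = (n − k + 1) − d = -1.
The slack is negative: d = 8 exceeds n − k + 1 = 7 by 1, so the Singleton bound is violated and no linear [8, 2, 8]_8 code can exist. In particular it is not MDS (MDS requires d = n − k + 1 exactly).
Description: the claimed parameters are [8, 2, 8]_8; such a code would be impossible (violates the Singleton bound).


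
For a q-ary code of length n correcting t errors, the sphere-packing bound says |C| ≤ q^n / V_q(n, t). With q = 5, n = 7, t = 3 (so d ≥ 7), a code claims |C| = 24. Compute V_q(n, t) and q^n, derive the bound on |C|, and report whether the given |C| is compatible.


V_q(n, t) = 2605, q^n = 78125, Hamming bound = 29, |C| = 24 ≤ bound (satisfied).

Step 1: Compute V_q(n, t) = Σ_{j=0}^3 C(n, j) (q−1)^j.
  j = 0: C(7,0)·(4)^0 = 1·1 = 1.
  j = 1: C(7,1)·(4)^1 = 7·4 = 28.
  j = 2: C(7,2)·(4)^2 = 21·16 = 336.
  j = 3: C(7,3)·(4)^3 = 35·64 = 2240.
  V_q(n, t) = 1 + 28 + 336 + 2240 = 2605.
Step 2: q^n = 5^7 = 78125.
Step 3: Hamming bound ⌊q^n / V_q(n,t)⌋ = ⌊78125/2605⌋ = 29.
Step 4: Compare |C| = 24 to 29: satisfied.
The claimed |C| lies below the Hamming bound.


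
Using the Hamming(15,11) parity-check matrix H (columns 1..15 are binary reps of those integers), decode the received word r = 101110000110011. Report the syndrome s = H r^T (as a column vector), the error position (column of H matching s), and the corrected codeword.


s = (0, 0, 1, 1)^T, error position = 3, corrected codeword c = 100110000110011

Compute s = H r^T mod 2 one row at a time:
  s_1 = 0 + 0 + 1 + 1 + 0 + 0 + 1 + 1 = 4 ≡ 0 (mod 2).
  s_2 = 1 + 1 + 0 + 0 + 0 + 0 + 1 + 1 = 4 ≡ 0 (mod 2).
  s_3 = 0 + 1 + 0 + 0 + 1 + 1 + 1 + 1 = 5 ≡ 1 (mod 2).
  s_4 = 1 + 1 + 1 + 0 + 0 + 1 + 0 + 1 = 5 ≡ 1 (mod 2).
s = (0, 0, 1, 1)^T — this equals column 3 of H (binary 0011), so error is at position 3.
Correct: flip bit 3 of r = 101110000110011 to get c = 100110000110011.


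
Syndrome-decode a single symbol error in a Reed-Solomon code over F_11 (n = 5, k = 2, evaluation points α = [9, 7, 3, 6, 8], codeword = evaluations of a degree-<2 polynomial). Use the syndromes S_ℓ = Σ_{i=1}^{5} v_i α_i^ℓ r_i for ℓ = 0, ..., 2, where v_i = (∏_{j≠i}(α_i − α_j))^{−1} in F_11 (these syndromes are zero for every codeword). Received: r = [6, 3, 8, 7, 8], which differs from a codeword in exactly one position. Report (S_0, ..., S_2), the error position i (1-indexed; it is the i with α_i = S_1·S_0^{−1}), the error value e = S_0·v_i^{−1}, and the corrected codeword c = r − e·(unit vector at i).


S = (9, 6, 4), error at position 5, error magnitude e = 9, c = [6, 3, 8, 7, 10].

Step 1: column multipliers v_i = (∏_{j≠i}(α_i − α_j))^{−1} mod 11.
  i = 1 (α = 9): (9−7)(9−3)(9−6)(9−8) = 2·6·3·1 = 36 ≡ 3, so v_1 = 3^{−1} = 4 (mod 11).
  i = 2 (α = 7): (7−9)(7−3)(7−6)(7−8) = (−2)·4·1·(−1) = 8 ≡ 8, so v_2 = 8^{−1} = 7 (mod 11).
  i = 3 (α = 3): (3−9)(3−7)(3−6)(3−8) = (−6)·(−4)·(−3)·(−5) = 360 ≡ 8, so v_3 = 8^{−1} = 7 (mod 11).
  i = 4 (α = 6): (6−9)(6−7)(6−3)(6−8) = (−3)·(−1)·3·(−2) = −18 ≡ 4, so v_4 = 4^{−1} = 3 (mod 11).
  i = 5 (α = 8): (8−9)(8−7)(8−3)(8−6) = (−1)·1·5·2 = −10 ≡ 1, so v_5 = 1^{−1} = 1 (mod 11).
  v = [4, 7, 7, 3, 1].
Step 2: syndromes of r = [6, 3, 8, 7, 8] (all sums mod 11).
  S_0 = Σ v_i r_i = 4·6 + 7·3 + 7·8 + 3·7 + 1·8 = 130 ≡ 9.
  S_1 = Σ v_i α_i r_i = 4·9·6 + 7·7·3 + 7·3·8 + 3·6·7 + 1·8·8 = 721 ≡ 6.
  α_i^2 mod 11 = [4, 5, 9, 3, 9].
  S_2 = Σ v_i α_i^2 r_i = 4·4·6 + 7·5·3 + 7·9·8 + 3·3·7 + 1·9·8 = 840 ≡ 4.
  S = (9, 6, 4) ≠ 0, so r is not a codeword (an error is present).
Step 3: locate the error. For a single error e at position i, S_ℓ = v_i·e·α_i^ℓ, so α_err = S_1/S_0.
  S_0^{−1} = 9^{−1} = 5 (mod 11), so α_err = 6·5 = 30 ≡ 8 = α_5. Error position i = 5.
  Consistency check: S_2/S_1 = 4·2 = 8 ≡ 8 = α_err ✓ (single-error assumption holds).
Step 4: error magnitude e = S_0/v_5 = S_0·∏_{j≠5}(α_5 − α_j) = 9·1 = 9 ≡ 9 (mod 11).
Step 5: correct position 5: c_5 = r_5 − e = 8 − 9 ≡ 10 (mod 11). Hence c = [6, 3, 8, 7, 10].
  Check: interpolating c through the α_i gives m(x) = 9 + 7·x (degree < 2) with m(α_i) = c_i for every i, so c is indeed a codeword.


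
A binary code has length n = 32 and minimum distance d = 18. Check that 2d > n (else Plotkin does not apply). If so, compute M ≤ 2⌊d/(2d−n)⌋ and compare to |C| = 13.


Plotkin bound M ≤ 8; given |C| = 13 > bound (violated).

Check applicability: 2d = 36, n = 32.
2d − n = 4 > 0, so Plotkin applies.
Compute d/(2d−n) = 18/4 ≈ 4.5000.
⌊d/(2d−n)⌋ = 4.
Plotkin bound: M ≤ 2·4 = 8.
Given |C| = 13, check: VIOLATED.
This |C| is above the Plotkin bound, so no binary code with n = 32, d = 18 and 13 codewords exists.


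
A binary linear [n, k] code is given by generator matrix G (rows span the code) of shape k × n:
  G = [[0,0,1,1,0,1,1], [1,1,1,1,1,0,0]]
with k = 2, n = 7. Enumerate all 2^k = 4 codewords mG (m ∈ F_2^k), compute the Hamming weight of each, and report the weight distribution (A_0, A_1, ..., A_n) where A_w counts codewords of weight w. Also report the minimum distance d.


Weight distribution: A_0 = 1, A_4 = 1, A_5 = 2. Minimum distance d = 4.

Enumerate all 2^2 = 4 messages m ∈ F_2^2.
For each, compute codeword c = mG in F_2^7, then tally its weight.
  m = 00 → c = 0000000, weight = 0.
  m = 10 → c = 0011011, weight = 4.
  m = 01 → c = 1111100, weight = 5.
  m = 11 → c = 1100111, weight = 5.
Tally weights:
  weight 0: 1 codewords.
  weight 4: 1 codewords.
  weight 5: 2 codewords.
Minimum distance d = smallest w > 0 with A_w > 0 = 4.
Sanity: Σ A_w = 4 = 2^2 = 4 ✓.


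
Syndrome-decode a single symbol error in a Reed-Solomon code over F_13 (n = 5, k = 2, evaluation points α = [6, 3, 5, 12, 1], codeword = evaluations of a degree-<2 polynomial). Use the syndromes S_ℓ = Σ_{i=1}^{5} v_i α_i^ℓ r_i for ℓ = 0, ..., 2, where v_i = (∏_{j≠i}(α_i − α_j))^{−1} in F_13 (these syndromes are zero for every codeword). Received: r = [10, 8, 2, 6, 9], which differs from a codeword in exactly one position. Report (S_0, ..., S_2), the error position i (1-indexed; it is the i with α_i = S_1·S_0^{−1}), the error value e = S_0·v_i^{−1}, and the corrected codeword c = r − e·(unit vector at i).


S = (1, 3, 9), error at position 2, error magnitude e = 9, c = [10, 12, 2, 6, 9].

Step 1: column multipliers v_i = (∏_{j≠i}(α_i − α_j))^{−1} mod 13.
  i = 1 (α = 6): (6−3)(6−5)(6−12)(6−1) = 3·1·(−6)·5 = −90 ≡ 1, so v_1 = 1^{−1} = 1 (mod 13).
  i = 2 (α = 3): (3−6)(3−5)(3−12)(3−1) = (−3)·(−2)·(−9)·2 = −108 ≡ 9, so v_2 = 9^{−1} = 3 (mod 13).
  i = 3 (α = 5): (5−6)(5−3)(5−12)(5−1) = (−1)·2·(−7)·4 = 56 ≡ 4, so v_3 = 4^{−1} = 10 (mod 13).
  i = 4 (α = 12): (12−6)(12−3)(12−5)(12−1) = 6·9·7·11 = 4158 ≡ 11, so v_4 = 11^{−1} = 6 (mod 13).
  i = 5 (α = 1): (1−6)(1−3)(1−5)(1−12) = (−5)·(−2)·(−4)·(−11) = 440 ≡ 11, so v_5 = 11^{−1} = 6 (mod 13).
  v = [1, 3, 10, 6, 6].
Step 2: syndromes of r = [10, 8, 2, 6, 9] (all sums mod 13).
  S_0 = Σ v_i r_i = 1·10 + 3·8 + 10·2 + 6·6 + 6·9 = 144 ≡ 1.
  S_1 = Σ v_i α_i r_i = 1·6·10 + 3·3·8 + 10·5·2 + 6·12·6 + 6·1·9 = 718 ≡ 3.
  α_i^2 mod 13 = [10, 9, 12, 1, 1].
  S_2 = Σ v_i α_i^2 r_i = 1·10·10 + 3·9·8 + 10·12·2 + 6·1·6 + 6·1·9 = 646 ≡ 9.
  S = (1, 3, 9) ≠ 0, so r is not a codeword (an error is present).
Step 3: locate the error. For a single error e at position i, S_ℓ = v_i·e·α_i^ℓ, so α_err = S_1/S_0.
  S_0^{−1} = 1^{−1} = 1 (mod 13), so α_err = 3·1 = 3 ≡ 3 = α_2. Error position i = 2.
  Consistency check: S_2/S_1 = 9·9 = 81 ≡ 3 = α_err ✓ (single-error assumption holds).
Step 4: error magnitude e = S_0/v_2 = S_0·∏_{j≠2}(α_2 − α_j) = 1·9 = 9 ≡ 9 (mod 13).
Step 5: correct position 2: c_2 = r_2 − e = 8 − 9 ≡ 12 (mod 13). Hence c = [10, 12, 2, 6, 9].
  Check: interpolating c through the α_i gives m(x) = 1 + 8·x (degree < 2) with m(α_i) = c_i for every i, so c is indeed a codeword.


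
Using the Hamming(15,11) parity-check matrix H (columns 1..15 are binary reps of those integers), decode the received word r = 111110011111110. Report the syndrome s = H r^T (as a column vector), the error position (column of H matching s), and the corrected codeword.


s = (1, 1, 1, 0)^T, error position = 14, corrected codeword c = 111110011111100

Compute s = H r^T mod 2 one row at a time:
  s_1 = 1 + 1 + 1 + 1 + 1 + 1 + 1 + 0 = 7 ≡ 1 (mod 2).
  s_2 = 1 + 1 + 0 + 0 + 1 + 1 + 1 + 0 = 5 ≡ 1 (mod 2).
  s_3 = 1 + 1 + 0 + 0 + 1 + 1 + 1 + 0 = 5 ≡ 1 (mod 2).
  s_4 = 1 + 1 + 1 + 0 + 1 + 1 + 1 + 0 = 6 ≡ 0 (mod 2).
s = (1, 1, 1, 0)^T — this equals column 14 of H (binary 1110), so error is at position 14.
Correct: flip bit 14 of r = 111110011111110 to get c = 111110011111100.


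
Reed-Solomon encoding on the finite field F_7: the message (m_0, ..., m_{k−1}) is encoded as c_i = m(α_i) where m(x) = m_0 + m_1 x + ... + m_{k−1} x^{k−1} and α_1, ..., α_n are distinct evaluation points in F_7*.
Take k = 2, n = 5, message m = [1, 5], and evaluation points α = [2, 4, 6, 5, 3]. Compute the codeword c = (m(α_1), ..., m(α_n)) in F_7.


c = [4, 0, 3, 5, 2]

Message polynomial: m(x) = 1 + 5·x (mod 7).
For each evaluation point α_i, compute m(α_i) mod 7:
  α_1 = 2: Horner steps 5 → 4, so m(2) = 4.
  α_2 = 4: Horner steps 5 → 0, so m(4) = 0.
  α_3 = 6: Horner steps 5 → 3, so m(6) = 3.
  α_4 = 5: Horner steps 5 → 5, so m(5) = 5.
  α_5 = 3: Horner steps 5 → 2, so m(3) = 2.
Codeword c = [4, 0, 3, 5, 2] ∈ F_7^5.


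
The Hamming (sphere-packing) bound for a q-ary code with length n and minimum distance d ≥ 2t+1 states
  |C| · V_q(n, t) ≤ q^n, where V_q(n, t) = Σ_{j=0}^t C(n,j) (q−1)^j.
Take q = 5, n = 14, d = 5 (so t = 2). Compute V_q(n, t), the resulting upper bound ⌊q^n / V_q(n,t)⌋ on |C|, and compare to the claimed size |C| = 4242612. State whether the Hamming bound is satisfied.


V_q(n, t) = 1513, q^n = 6103515625, Hamming bound = 4034048, |C| = 4242612 > bound (violated).

Step 1: Compute V_q(n, t) = Σ_{j=0}^2 C(n, j) (q−1)^j.
  j = 0: C(14,0)·(4)^0 = 1·1 = 1.
  j = 1: C(14,1)·(4)^1 = 14·4 = 56.
  j = 2: C(14,2)·(4)^2 = 91·16 = 1456.
  V_q(n, t) = 1 + 56 + 1456 = 1513.
Step 2: q^n = 5^14 = 6103515625.
Step 3: Hamming bound ⌊q^n / V_q(n,t)⌋ = ⌊6103515625/1513⌋ = 4034048.
Step 4: Compare |C| = 4242612 to 4034048: violated.
The claimed |C| lies above the Hamming bound, so no 5-ary code of length 14 with d ≥ 5 can have 4242612 codewords.


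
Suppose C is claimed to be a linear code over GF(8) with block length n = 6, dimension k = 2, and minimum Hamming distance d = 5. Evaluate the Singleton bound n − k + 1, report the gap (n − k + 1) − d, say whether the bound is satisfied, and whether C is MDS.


Singleton RHS = n − k + 1 = 5, slack = 0, bound satisfied, MDS.

Singleton bound: d ≤ n − k + 1.
Here n = 6, k = 2, so n − k + 1 = 5.
Given d = 5, check d ≤ 5: YES.
Slack = (n − k + 1) − d = 0.
The code is MDS (slack = 0).
Description: the claimed parameters are [6, 2, 5]_8; such a code would be MDS (meets Singleton bound).


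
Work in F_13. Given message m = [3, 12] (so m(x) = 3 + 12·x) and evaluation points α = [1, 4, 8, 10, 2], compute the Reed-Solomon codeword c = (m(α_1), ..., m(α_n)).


c = [2, 12, 8, 6, 1]

Message polynomial: m(x) = 3 + 12·x (mod 13).
For each evaluation point α_i, compute m(α_i) mod 13:
  α_1 = 1: Horner steps 12 → 2, so m(1) = 2.
  α_2 = 4: Horner steps 12 → 12, so m(4) = 12.
  α_3 = 8: Horner steps 12 → 8, so m(8) = 8.
  α_4 = 10: Horner steps 12 → 6, so m(10) = 6.
  α_5 = 2: Horner steps 12 → 1, so m(2) = 1.
Codeword c = [2, 12, 8, 6, 1] ∈ F_13^5.


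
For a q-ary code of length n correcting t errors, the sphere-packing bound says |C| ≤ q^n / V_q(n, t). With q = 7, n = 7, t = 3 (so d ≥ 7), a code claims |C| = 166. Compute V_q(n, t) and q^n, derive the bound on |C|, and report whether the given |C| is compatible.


V_q(n, t) = 8359, q^n = 823543, Hamming bound = 98, |C| = 166 > bound (violated).

Step 1: Compute V_q(n, t) = Σ_{j=0}^3 C(n, j) (q−1)^j.
  j = 0: C(7,0)·(6)^0 = 1·1 = 1.
  j = 1: C(7,1)·(6)^1 = 7·6 = 42.
  j = 2: C(7,2)·(6)^2 = 21·36 = 756.
  j = 3: C(7,3)·(6)^3 = 35·216 = 7560.
  V_q(n, t) = 1 + 42 + 756 + 7560 = 8359.
Step 2: q^n = 7^7 = 823543.
Step 3: Hamming bound ⌊q^n / V_q(n,t)⌋ = ⌊823543/8359⌋ = 98.
Step 4: Compare |C| = 166 to 98: violated.
The claimed |C| lies above the Hamming bound, so no 7-ary code of length 7 with d ≥ 7 can have 166 codewords.


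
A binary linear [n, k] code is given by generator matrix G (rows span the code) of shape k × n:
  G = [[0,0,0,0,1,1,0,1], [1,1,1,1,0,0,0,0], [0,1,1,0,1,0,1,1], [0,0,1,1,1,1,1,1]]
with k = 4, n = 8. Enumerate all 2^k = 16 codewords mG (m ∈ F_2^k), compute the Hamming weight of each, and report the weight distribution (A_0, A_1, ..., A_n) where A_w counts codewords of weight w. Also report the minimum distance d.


Weight distribution: A_0 = 1, A_3 = 5, A_4 = 5, A_5 = 2, A_6 = 2, A_7 = 1. Minimum distance d = 3.

Enumerate all 2^4 = 16 messages m ∈ F_2^4.
For each, compute codeword c = mG in F_2^8, then tally its weight.
  m = 0000 → c = 00000000, weight = 0.
  m = 1000 → c = 00001101, weight = 3.
  m = 0100 → c = 11110000, weight = 4.
  m = 1100 → c = 11111101, weight = 7.
  m = 0010 → c = 01101011, weight = 5.
  m = 1010 → c = 01100110, weight = 4.
  m = 0110 → c = 10011011, weight = 5.
  m = 1110 → c = 10010110, weight = 4.
  m = 0001 → c = 00111111, weight = 6.
  m = 1001 → c = 00110010, weight = 3.
  m = 0101 → c = 11001111, weight = 6.
  m = 1101 → c = 11000010, weight = 3.
  m = 0011 → c = 01010100, weight = 3.
  m = 1011 → c = 01011001, weight = 4.
  m = 0111 → c = 10100100, weight = 3.
  m = 1111 → c = 10101001, weight = 4.
Tally weights:
  weight 0: 1 codewords.
  weight 3: 5 codewords.
  weight 4: 5 codewords.
  weight 5: 2 codewords.
  weight 6: 2 codewords.
  weight 7: 1 codewords.
Minimum distance d = smallest w > 0 with A_w > 0 = 3.
Sanity: Σ A_w = 16 = 2^4 = 16 ✓.


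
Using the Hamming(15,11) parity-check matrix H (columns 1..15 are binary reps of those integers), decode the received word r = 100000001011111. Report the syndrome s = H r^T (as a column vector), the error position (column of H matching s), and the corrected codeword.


s = (0, 0, 1, 1)^T, error position = 3, corrected codeword c = 101000001011111

Compute s = H r^T mod 2 one row at a time:
  s_1 = 0 + 1 + 0 + 1 + 1 + 1 + 1 + 1 = 6 ≡ 0 (mod 2).
  s_2 = 0 + 0 + 0 + 0 + 1 + 1 + 1 + 1 = 4 ≡ 0 (mod 2).
  s_3 = 0 + 0 + 0 + 0 + 0 + 1 + 1 + 1 = 3 ≡ 1 (mod 2).
  s_4 = 1 + 0 + 0 + 0 + 1 + 1 + 1 + 1 = 5 ≡ 1 (mod 2).
s = (0, 0, 1, 1)^T — this equals column 3 of H (binary 0011), so error is at position 3.
Correct: flip bit 3 of r = 100000001011111 to get c = 101000001011111.


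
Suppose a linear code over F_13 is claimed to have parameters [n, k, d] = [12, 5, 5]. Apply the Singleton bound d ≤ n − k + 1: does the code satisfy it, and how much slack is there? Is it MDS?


Singleton RHS = n − k + 1 = 8, slack = 3, bound satisfied, not MDS.

Singleton bound: d ≤ n − k + 1.
Here n = 12, k = 5, so n − k + 1 = 8.
Given d = 5, check d ≤ 8: YES.
Slack = (n − k + 1) − d = 3.
The code is NOT MDS (slack = 3 > 0).
Description: the claimed parameters are [12, 5, 5]_13; such a code would be non-MDS.


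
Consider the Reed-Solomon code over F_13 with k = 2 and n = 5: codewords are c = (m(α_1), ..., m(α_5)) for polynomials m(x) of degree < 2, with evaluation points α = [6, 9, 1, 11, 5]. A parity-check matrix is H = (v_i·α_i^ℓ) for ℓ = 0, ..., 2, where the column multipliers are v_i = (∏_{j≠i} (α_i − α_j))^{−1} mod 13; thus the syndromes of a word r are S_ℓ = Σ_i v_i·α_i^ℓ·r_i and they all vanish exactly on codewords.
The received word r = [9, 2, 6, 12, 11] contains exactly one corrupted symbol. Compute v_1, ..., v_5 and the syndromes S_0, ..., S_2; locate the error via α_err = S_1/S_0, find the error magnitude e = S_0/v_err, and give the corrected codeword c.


S = (4, 10, 12), error at position 2, error magnitude e = 12, c = [9, 3, 6, 12, 11].

Step 1: column multipliers v_i = (∏_{j≠i}(α_i − α_j))^{−1} mod 13.
  i = 1 (α = 6): (6−9)(6−1)(6−11)(6−5) = (−3)·5·(−5)·1 = 75 ≡ 10, so v_1 = 10^{−1} = 4 (mod 13).
  i = 2 (α = 9): (9−6)(9−1)(9−11)(9−5) = 3·8·(−2)·4 = −192 ≡ 3, so v_2 = 3^{−1} = 9 (mod 13).
  i = 3 (α = 1): (1−6)(1−9)(1−11)(1−5) = (−5)·(−8)·(−10)·(−4) = 1600 ≡ 1, so v_3 = 1^{−1} = 1 (mod 13).
  i = 4 (α = 11): (11−6)(11−9)(11−1)(11−5) = 5·2·10·6 = 600 ≡ 2, so v_4 = 2^{−1} = 7 (mod 13).
  i = 5 (α = 5): (5−6)(5−9)(5−1)(5−11) = (−1)·(−4)·4·(−6) = −96 ≡ 8, so v_5 = 8^{−1} = 5 (mod 13).
  v = [4, 9, 1, 7, 5].
Step 2: syndromes of r = [9, 2, 6, 12, 11] (all sums mod 13).
  S_0 = Σ v_i r_i = 4·9 + 9·2 + 1·6 + 7·12 + 5·11 = 199 ≡ 4.
  S_1 = Σ v_i α_i r_i = 4·6·9 + 9·9·2 + 1·1·6 + 7·11·12 + 5·5·11 = 1583 ≡ 10.
  α_i^2 mod 13 = [10, 3, 1, 4, 12].
  S_2 = Σ v_i α_i^2 r_i = 4·10·9 + 9·3·2 + 1·1·6 + 7·4·12 + 5·12·11 = 1416 ≡ 12.
  S = (4, 10, 12) ≠ 0, so r is not a codeword (an error is present).
Step 3: locate the error. For a single error e at position i, S_ℓ = v_i·e·α_i^ℓ, so α_err = S_1/S_0.
  S_0^{−1} = 4^{−1} = 10 (mod 13), so α_err = 10·10 = 100 ≡ 9 = α_2. Error position i = 2.
  Consistency check: S_2/S_1 = 12·4 = 48 ≡ 9 = α_err ✓ (single-error assumption holds).
Step 4: error magnitude e = S_0/v_2 = S_0·∏_{j≠2}(α_2 − α_j) = 4·3 = 12 ≡ 12 (mod 13).
Step 5: correct position 2: c_2 = r_2 − e = 2 − 12 ≡ 3 (mod 13). Hence c = [9, 3, 6, 12, 11].
  Check: interpolating c through the α_i gives m(x) = 8 + 11·x (degree < 2) with m(α_i) = c_i for every i, so c is indeed a codeword.


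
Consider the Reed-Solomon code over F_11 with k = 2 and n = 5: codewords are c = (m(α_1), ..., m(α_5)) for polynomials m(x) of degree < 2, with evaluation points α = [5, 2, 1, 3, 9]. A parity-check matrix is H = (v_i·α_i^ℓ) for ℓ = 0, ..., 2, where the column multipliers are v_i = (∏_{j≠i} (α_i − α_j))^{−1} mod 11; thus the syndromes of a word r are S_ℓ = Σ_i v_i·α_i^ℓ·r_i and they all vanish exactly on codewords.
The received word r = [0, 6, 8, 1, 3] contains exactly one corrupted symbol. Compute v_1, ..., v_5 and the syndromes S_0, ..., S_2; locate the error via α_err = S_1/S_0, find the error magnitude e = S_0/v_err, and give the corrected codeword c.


S = (4, 1, 3), error at position 4, error magnitude e = 8, c = [0, 6, 8, 4, 3].

Step 1: column multipliers v_i = (∏_{j≠i}(α_i − α_j))^{−1} mod 11.
  i = 1 (α = 5): (5−2)(5−1)(5−3)(5−9) = 3·4·2·(−4) = −96 ≡ 3, so v_1 = 3^{−1} = 4 (mod 11).
  i = 2 (α = 2): (2−5)(2−1)(2−3)(2−9) = (−3)·1·(−1)·(−7) = −21 ≡ 1, so v_2 = 1^{−1} = 1 (mod 11).
  i = 3 (α = 1): (1−5)(1−2)(1−3)(1−9) = (−4)·(−1)·(−2)·(−8) = 64 ≡ 9, so v_3 = 9^{−1} = 5 (mod 11).
  i = 4 (α = 3): (3−5)(3−2)(3−1)(3−9) = (−2)·1·2·(−6) = 24 ≡ 2, so v_4 = 2^{−1} = 6 (mod 11).
  i = 5 (α = 9): (9−5)(9−2)(9−1)(9−3) = 4·7·8·6 = 1344 ≡ 2, so v_5 = 2^{−1} = 6 (mod 11).
  v = [4, 1, 5, 6, 6].
Step 2: syndromes of r = [0, 6, 8, 1, 3] (all sums mod 11).
  S_0 = Σ v_i r_i = 4·0 + 1·6 + 5·8 + 6·1 + 6·3 = 70 ≡ 4.
  S_1 = Σ v_i α_i r_i = 4·5·0 + 1·2·6 + 5·1·8 + 6·3·1 + 6·9·3 = 232 ≡ 1.
  α_i^2 mod 11 = [3, 4, 1, 9, 4].
  S_2 = Σ v_i α_i^2 r_i = 4·3·0 + 1·4·6 + 5·1·8 + 6·9·1 + 6·4·3 = 190 ≡ 3.
  S = (4, 1, 3) ≠ 0, so r is not a codeword (an error is present).
Step 3: locate the error. For a single error e at position i, S_ℓ = v_i·e·α_i^ℓ, so α_err = S_1/S_0.
  S_0^{−1} = 4^{−1} = 3 (mod 11), so α_err = 1·3 = 3 ≡ 3 = α_4. Error position i = 4.
  Consistency check: S_2/S_1 = 3·1 = 3 ≡ 3 = α_err ✓ (single-error assumption holds).
Step 4: error magnitude e = S_0/v_4 = S_0·∏_{j≠4}(α_4 − α_j) = 4·2 = 8 ≡ 8 (mod 11).
Step 5: correct position 4: c_4 = r_4 − e = 1 − 8 ≡ 4 (mod 11). Hence c = [0, 6, 8, 4, 3].
  Check: interpolating c through the α_i gives m(x) = 10 + 9·x (degree < 2) with m(α_i) = c_i for every i, so c is indeed a codeword.
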